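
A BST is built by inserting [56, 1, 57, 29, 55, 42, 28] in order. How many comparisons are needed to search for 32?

Search path for 32: 56 -> 1 -> 29 -> 55 -> 42
Found: False
Comparisons: 5


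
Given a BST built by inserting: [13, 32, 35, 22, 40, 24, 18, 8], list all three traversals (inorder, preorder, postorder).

Tree insertion order: [13, 32, 35, 22, 40, 24, 18, 8]
Tree (level-order array): [13, 8, 32, None, None, 22, 35, 18, 24, None, 40]
Inorder (L, root, R): [8, 13, 18, 22, 24, 32, 35, 40]
Preorder (root, L, R): [13, 8, 32, 22, 18, 24, 35, 40]
Postorder (L, R, root): [8, 18, 24, 22, 40, 35, 32, 13]


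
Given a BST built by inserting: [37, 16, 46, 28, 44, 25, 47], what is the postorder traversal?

Tree insertion order: [37, 16, 46, 28, 44, 25, 47]
Tree (level-order array): [37, 16, 46, None, 28, 44, 47, 25]
Postorder traversal: [25, 28, 16, 44, 47, 46, 37]


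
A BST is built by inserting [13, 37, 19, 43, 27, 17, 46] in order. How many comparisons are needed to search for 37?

Search path for 37: 13 -> 37
Found: True
Comparisons: 2


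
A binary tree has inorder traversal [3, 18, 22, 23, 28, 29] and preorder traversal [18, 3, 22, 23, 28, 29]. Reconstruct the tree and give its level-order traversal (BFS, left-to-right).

Inorder:  [3, 18, 22, 23, 28, 29]
Preorder: [18, 3, 22, 23, 28, 29]
Algorithm: preorder visits root first, so consume preorder in order;
for each root, split the current inorder slice at that value into
left-subtree inorder and right-subtree inorder, then recurse.
Recursive splits:
  root=18; inorder splits into left=[3], right=[22, 23, 28, 29]
  root=3; inorder splits into left=[], right=[]
  root=22; inorder splits into left=[], right=[23, 28, 29]
  root=23; inorder splits into left=[], right=[28, 29]
  root=28; inorder splits into left=[], right=[29]
  root=29; inorder splits into left=[], right=[]
Reconstructed level-order: [18, 3, 22, 23, 28, 29]


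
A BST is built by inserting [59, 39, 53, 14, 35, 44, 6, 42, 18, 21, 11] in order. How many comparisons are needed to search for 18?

Search path for 18: 59 -> 39 -> 14 -> 35 -> 18
Found: True
Comparisons: 5


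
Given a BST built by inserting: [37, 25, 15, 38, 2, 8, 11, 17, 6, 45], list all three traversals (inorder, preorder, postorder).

Tree insertion order: [37, 25, 15, 38, 2, 8, 11, 17, 6, 45]
Tree (level-order array): [37, 25, 38, 15, None, None, 45, 2, 17, None, None, None, 8, None, None, 6, 11]
Inorder (L, root, R): [2, 6, 8, 11, 15, 17, 25, 37, 38, 45]
Preorder (root, L, R): [37, 25, 15, 2, 8, 6, 11, 17, 38, 45]
Postorder (L, R, root): [6, 11, 8, 2, 17, 15, 25, 45, 38, 37]


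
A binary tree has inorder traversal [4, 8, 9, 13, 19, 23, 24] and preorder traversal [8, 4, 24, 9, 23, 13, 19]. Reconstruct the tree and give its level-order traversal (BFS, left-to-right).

Inorder:  [4, 8, 9, 13, 19, 23, 24]
Preorder: [8, 4, 24, 9, 23, 13, 19]
Algorithm: preorder visits root first, so consume preorder in order;
for each root, split the current inorder slice at that value into
left-subtree inorder and right-subtree inorder, then recurse.
Recursive splits:
  root=8; inorder splits into left=[4], right=[9, 13, 19, 23, 24]
  root=4; inorder splits into left=[], right=[]
  root=24; inorder splits into left=[9, 13, 19, 23], right=[]
  root=9; inorder splits into left=[], right=[13, 19, 23]
  root=23; inorder splits into left=[13, 19], right=[]
  root=13; inorder splits into left=[], right=[19]
  root=19; inorder splits into left=[], right=[]
Reconstructed level-order: [8, 4, 24, 9, 23, 13, 19]


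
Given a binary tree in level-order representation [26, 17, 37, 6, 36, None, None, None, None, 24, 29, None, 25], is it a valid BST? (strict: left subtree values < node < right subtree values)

Level-order array: [26, 17, 37, 6, 36, None, None, None, None, 24, 29, None, 25]
Validate using subtree bounds (lo, hi): at each node, require lo < value < hi,
then recurse left with hi=value and right with lo=value.
Preorder trace (stopping at first violation):
  at node 26 with bounds (-inf, +inf): OK
  at node 17 with bounds (-inf, 26): OK
  at node 6 with bounds (-inf, 17): OK
  at node 36 with bounds (17, 26): VIOLATION
Node 36 violates its bound: not (17 < 36 < 26).
Result: Not a valid BST


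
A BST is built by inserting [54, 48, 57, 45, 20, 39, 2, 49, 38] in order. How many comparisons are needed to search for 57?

Search path for 57: 54 -> 57
Found: True
Comparisons: 2


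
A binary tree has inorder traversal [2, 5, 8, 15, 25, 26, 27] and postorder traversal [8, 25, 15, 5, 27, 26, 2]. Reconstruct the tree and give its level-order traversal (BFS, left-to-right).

Inorder:   [2, 5, 8, 15, 25, 26, 27]
Postorder: [8, 25, 15, 5, 27, 26, 2]
Algorithm: postorder visits root last, so walk postorder right-to-left;
each value is the root of the current inorder slice — split it at that
value, recurse on the right subtree first, then the left.
Recursive splits:
  root=2; inorder splits into left=[], right=[5, 8, 15, 25, 26, 27]
  root=26; inorder splits into left=[5, 8, 15, 25], right=[27]
  root=27; inorder splits into left=[], right=[]
  root=5; inorder splits into left=[], right=[8, 15, 25]
  root=15; inorder splits into left=[8], right=[25]
  root=25; inorder splits into left=[], right=[]
  root=8; inorder splits into left=[], right=[]
Reconstructed level-order: [2, 26, 5, 27, 15, 8, 25]


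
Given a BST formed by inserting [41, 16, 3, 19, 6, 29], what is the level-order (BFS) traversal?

Tree insertion order: [41, 16, 3, 19, 6, 29]
Tree (level-order array): [41, 16, None, 3, 19, None, 6, None, 29]
BFS from the root, enqueuing left then right child of each popped node:
  queue [41] -> pop 41, enqueue [16], visited so far: [41]
  queue [16] -> pop 16, enqueue [3, 19], visited so far: [41, 16]
  queue [3, 19] -> pop 3, enqueue [6], visited so far: [41, 16, 3]
  queue [19, 6] -> pop 19, enqueue [29], visited so far: [41, 16, 3, 19]
  queue [6, 29] -> pop 6, enqueue [none], visited so far: [41, 16, 3, 19, 6]
  queue [29] -> pop 29, enqueue [none], visited so far: [41, 16, 3, 19, 6, 29]
Result: [41, 16, 3, 19, 6, 29]


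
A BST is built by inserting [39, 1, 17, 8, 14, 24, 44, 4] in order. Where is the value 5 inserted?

Starting tree (level order): [39, 1, 44, None, 17, None, None, 8, 24, 4, 14]
Insertion path: 39 -> 1 -> 17 -> 8 -> 4
Result: insert 5 as right child of 4
Final tree (level order): [39, 1, 44, None, 17, None, None, 8, 24, 4, 14, None, None, None, 5]


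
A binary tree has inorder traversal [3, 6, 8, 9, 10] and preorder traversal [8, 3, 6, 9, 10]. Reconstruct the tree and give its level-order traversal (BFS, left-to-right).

Inorder:  [3, 6, 8, 9, 10]
Preorder: [8, 3, 6, 9, 10]
Algorithm: preorder visits root first, so consume preorder in order;
for each root, split the current inorder slice at that value into
left-subtree inorder and right-subtree inorder, then recurse.
Recursive splits:
  root=8; inorder splits into left=[3, 6], right=[9, 10]
  root=3; inorder splits into left=[], right=[6]
  root=6; inorder splits into left=[], right=[]
  root=9; inorder splits into left=[], right=[10]
  root=10; inorder splits into left=[], right=[]
Reconstructed level-order: [8, 3, 9, 6, 10]


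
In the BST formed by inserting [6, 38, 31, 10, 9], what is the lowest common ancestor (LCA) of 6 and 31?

Tree insertion order: [6, 38, 31, 10, 9]
Tree (level-order array): [6, None, 38, 31, None, 10, None, 9]
In a BST, the LCA of p=6, q=31 is the first node v on the
root-to-leaf path with p <= v <= q (go left if both < v, right if both > v).
Walk from root:
  at 6: 6 <= 6 <= 31, this is the LCA
LCA = 6


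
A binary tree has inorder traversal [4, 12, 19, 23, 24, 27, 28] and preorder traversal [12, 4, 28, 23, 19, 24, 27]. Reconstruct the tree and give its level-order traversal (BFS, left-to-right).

Inorder:  [4, 12, 19, 23, 24, 27, 28]
Preorder: [12, 4, 28, 23, 19, 24, 27]
Algorithm: preorder visits root first, so consume preorder in order;
for each root, split the current inorder slice at that value into
left-subtree inorder and right-subtree inorder, then recurse.
Recursive splits:
  root=12; inorder splits into left=[4], right=[19, 23, 24, 27, 28]
  root=4; inorder splits into left=[], right=[]
  root=28; inorder splits into left=[19, 23, 24, 27], right=[]
  root=23; inorder splits into left=[19], right=[24, 27]
  root=19; inorder splits into left=[], right=[]
  root=24; inorder splits into left=[], right=[27]
  root=27; inorder splits into left=[], right=[]
Reconstructed level-order: [12, 4, 28, 23, 19, 24, 27]


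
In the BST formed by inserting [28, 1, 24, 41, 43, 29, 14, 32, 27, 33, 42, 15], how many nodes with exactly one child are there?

Tree built from: [28, 1, 24, 41, 43, 29, 14, 32, 27, 33, 42, 15]
Tree (level-order array): [28, 1, 41, None, 24, 29, 43, 14, 27, None, 32, 42, None, None, 15, None, None, None, 33]
Rule: These are nodes with exactly 1 non-null child.
Per-node child counts:
  node 28: 2 child(ren)
  node 1: 1 child(ren)
  node 24: 2 child(ren)
  node 14: 1 child(ren)
  node 15: 0 child(ren)
  node 27: 0 child(ren)
  node 41: 2 child(ren)
  node 29: 1 child(ren)
  node 32: 1 child(ren)
  node 33: 0 child(ren)
  node 43: 1 child(ren)
  node 42: 0 child(ren)
Matching nodes: [1, 14, 29, 32, 43]
Count of nodes with exactly one child: 5


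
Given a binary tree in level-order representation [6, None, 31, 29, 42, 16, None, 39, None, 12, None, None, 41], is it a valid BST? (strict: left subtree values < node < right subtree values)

Level-order array: [6, None, 31, 29, 42, 16, None, 39, None, 12, None, None, 41]
Validate using subtree bounds (lo, hi): at each node, require lo < value < hi,
then recurse left with hi=value and right with lo=value.
Preorder trace (stopping at first violation):
  at node 6 with bounds (-inf, +inf): OK
  at node 31 with bounds (6, +inf): OK
  at node 29 with bounds (6, 31): OK
  at node 16 with bounds (6, 29): OK
  at node 12 with bounds (6, 16): OK
  at node 42 with bounds (31, +inf): OK
  at node 39 with bounds (31, 42): OK
  at node 41 with bounds (39, 42): OK
No violation found at any node.
Result: Valid BST


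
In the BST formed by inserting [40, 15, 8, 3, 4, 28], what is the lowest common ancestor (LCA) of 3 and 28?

Tree insertion order: [40, 15, 8, 3, 4, 28]
Tree (level-order array): [40, 15, None, 8, 28, 3, None, None, None, None, 4]
In a BST, the LCA of p=3, q=28 is the first node v on the
root-to-leaf path with p <= v <= q (go left if both < v, right if both > v).
Walk from root:
  at 40: both 3 and 28 < 40, go left
  at 15: 3 <= 15 <= 28, this is the LCA
LCA = 15


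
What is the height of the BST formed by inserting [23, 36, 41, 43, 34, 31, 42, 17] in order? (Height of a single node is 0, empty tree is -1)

Insertion order: [23, 36, 41, 43, 34, 31, 42, 17]
Tree (level-order array): [23, 17, 36, None, None, 34, 41, 31, None, None, 43, None, None, 42]
Compute height bottom-up (empty subtree = -1):
  height(17) = 1 + max(-1, -1) = 0
  height(31) = 1 + max(-1, -1) = 0
  height(34) = 1 + max(0, -1) = 1
  height(42) = 1 + max(-1, -1) = 0
  height(43) = 1 + max(0, -1) = 1
  height(41) = 1 + max(-1, 1) = 2
  height(36) = 1 + max(1, 2) = 3
  height(23) = 1 + max(0, 3) = 4
Height = 4


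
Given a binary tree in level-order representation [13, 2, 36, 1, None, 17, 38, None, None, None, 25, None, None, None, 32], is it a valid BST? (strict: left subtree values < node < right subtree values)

Level-order array: [13, 2, 36, 1, None, 17, 38, None, None, None, 25, None, None, None, 32]
Validate using subtree bounds (lo, hi): at each node, require lo < value < hi,
then recurse left with hi=value and right with lo=value.
Preorder trace (stopping at first violation):
  at node 13 with bounds (-inf, +inf): OK
  at node 2 with bounds (-inf, 13): OK
  at node 1 with bounds (-inf, 2): OK
  at node 36 with bounds (13, +inf): OK
  at node 17 with bounds (13, 36): OK
  at node 25 with bounds (17, 36): OK
  at node 32 with bounds (25, 36): OK
  at node 38 with bounds (36, +inf): OK
No violation found at any node.
Result: Valid BST


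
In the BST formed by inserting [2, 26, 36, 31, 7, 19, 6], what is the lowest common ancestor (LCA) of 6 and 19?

Tree insertion order: [2, 26, 36, 31, 7, 19, 6]
Tree (level-order array): [2, None, 26, 7, 36, 6, 19, 31]
In a BST, the LCA of p=6, q=19 is the first node v on the
root-to-leaf path with p <= v <= q (go left if both < v, right if both > v).
Walk from root:
  at 2: both 6 and 19 > 2, go right
  at 26: both 6 and 19 < 26, go left
  at 7: 6 <= 7 <= 19, this is the LCA
LCA = 7


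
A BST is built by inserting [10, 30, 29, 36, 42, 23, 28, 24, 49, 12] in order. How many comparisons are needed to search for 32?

Search path for 32: 10 -> 30 -> 36
Found: False
Comparisons: 3


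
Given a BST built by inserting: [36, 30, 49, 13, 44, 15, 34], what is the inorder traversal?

Tree insertion order: [36, 30, 49, 13, 44, 15, 34]
Tree (level-order array): [36, 30, 49, 13, 34, 44, None, None, 15]
Inorder traversal: [13, 15, 30, 34, 36, 44, 49]


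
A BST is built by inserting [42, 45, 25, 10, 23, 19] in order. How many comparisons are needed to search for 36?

Search path for 36: 42 -> 25
Found: False
Comparisons: 2


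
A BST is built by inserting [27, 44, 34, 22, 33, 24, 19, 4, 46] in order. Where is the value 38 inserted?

Starting tree (level order): [27, 22, 44, 19, 24, 34, 46, 4, None, None, None, 33]
Insertion path: 27 -> 44 -> 34
Result: insert 38 as right child of 34
Final tree (level order): [27, 22, 44, 19, 24, 34, 46, 4, None, None, None, 33, 38]


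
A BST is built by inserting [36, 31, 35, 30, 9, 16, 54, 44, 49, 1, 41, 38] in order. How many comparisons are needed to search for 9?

Search path for 9: 36 -> 31 -> 30 -> 9
Found: True
Comparisons: 4


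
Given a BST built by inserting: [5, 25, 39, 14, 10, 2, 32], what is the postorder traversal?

Tree insertion order: [5, 25, 39, 14, 10, 2, 32]
Tree (level-order array): [5, 2, 25, None, None, 14, 39, 10, None, 32]
Postorder traversal: [2, 10, 14, 32, 39, 25, 5]


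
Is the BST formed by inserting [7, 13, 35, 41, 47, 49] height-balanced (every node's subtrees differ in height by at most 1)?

Tree (level-order array): [7, None, 13, None, 35, None, 41, None, 47, None, 49]
Definition: a tree is height-balanced if, at every node, |h(left) - h(right)| <= 1 (empty subtree has height -1).
Bottom-up per-node check:
  node 49: h_left=-1, h_right=-1, diff=0 [OK], height=0
  node 47: h_left=-1, h_right=0, diff=1 [OK], height=1
  node 41: h_left=-1, h_right=1, diff=2 [FAIL (|-1-1|=2 > 1)], height=2
  node 35: h_left=-1, h_right=2, diff=3 [FAIL (|-1-2|=3 > 1)], height=3
  node 13: h_left=-1, h_right=3, diff=4 [FAIL (|-1-3|=4 > 1)], height=4
  node 7: h_left=-1, h_right=4, diff=5 [FAIL (|-1-4|=5 > 1)], height=5
Node 41 violates the condition: |-1 - 1| = 2 > 1.
Result: Not balanced


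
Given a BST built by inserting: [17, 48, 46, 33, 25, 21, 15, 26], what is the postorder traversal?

Tree insertion order: [17, 48, 46, 33, 25, 21, 15, 26]
Tree (level-order array): [17, 15, 48, None, None, 46, None, 33, None, 25, None, 21, 26]
Postorder traversal: [15, 21, 26, 25, 33, 46, 48, 17]


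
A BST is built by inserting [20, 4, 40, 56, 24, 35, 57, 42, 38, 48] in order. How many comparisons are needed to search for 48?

Search path for 48: 20 -> 40 -> 56 -> 42 -> 48
Found: True
Comparisons: 5


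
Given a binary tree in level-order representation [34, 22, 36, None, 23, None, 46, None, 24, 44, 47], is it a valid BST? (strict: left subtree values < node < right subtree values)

Level-order array: [34, 22, 36, None, 23, None, 46, None, 24, 44, 47]
Validate using subtree bounds (lo, hi): at each node, require lo < value < hi,
then recurse left with hi=value and right with lo=value.
Preorder trace (stopping at first violation):
  at node 34 with bounds (-inf, +inf): OK
  at node 22 with bounds (-inf, 34): OK
  at node 23 with bounds (22, 34): OK
  at node 24 with bounds (23, 34): OK
  at node 36 with bounds (34, +inf): OK
  at node 46 with bounds (36, +inf): OK
  at node 44 with bounds (36, 46): OK
  at node 47 with bounds (46, +inf): OK
No violation found at any node.
Result: Valid BST


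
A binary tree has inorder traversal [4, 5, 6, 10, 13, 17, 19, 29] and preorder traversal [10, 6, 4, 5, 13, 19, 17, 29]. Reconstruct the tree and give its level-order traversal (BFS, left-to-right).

Inorder:  [4, 5, 6, 10, 13, 17, 19, 29]
Preorder: [10, 6, 4, 5, 13, 19, 17, 29]
Algorithm: preorder visits root first, so consume preorder in order;
for each root, split the current inorder slice at that value into
left-subtree inorder and right-subtree inorder, then recurse.
Recursive splits:
  root=10; inorder splits into left=[4, 5, 6], right=[13, 17, 19, 29]
  root=6; inorder splits into left=[4, 5], right=[]
  root=4; inorder splits into left=[], right=[5]
  root=5; inorder splits into left=[], right=[]
  root=13; inorder splits into left=[], right=[17, 19, 29]
  root=19; inorder splits into left=[17], right=[29]
  root=17; inorder splits into left=[], right=[]
  root=29; inorder splits into left=[], right=[]
Reconstructed level-order: [10, 6, 13, 4, 19, 5, 17, 29]


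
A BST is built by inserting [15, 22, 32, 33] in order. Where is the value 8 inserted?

Starting tree (level order): [15, None, 22, None, 32, None, 33]
Insertion path: 15
Result: insert 8 as left child of 15
Final tree (level order): [15, 8, 22, None, None, None, 32, None, 33]


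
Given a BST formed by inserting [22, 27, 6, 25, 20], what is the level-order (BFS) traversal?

Tree insertion order: [22, 27, 6, 25, 20]
Tree (level-order array): [22, 6, 27, None, 20, 25]
BFS from the root, enqueuing left then right child of each popped node:
  queue [22] -> pop 22, enqueue [6, 27], visited so far: [22]
  queue [6, 27] -> pop 6, enqueue [20], visited so far: [22, 6]
  queue [27, 20] -> pop 27, enqueue [25], visited so far: [22, 6, 27]
  queue [20, 25] -> pop 20, enqueue [none], visited so far: [22, 6, 27, 20]
  queue [25] -> pop 25, enqueue [none], visited so far: [22, 6, 27, 20, 25]
Result: [22, 6, 27, 20, 25]


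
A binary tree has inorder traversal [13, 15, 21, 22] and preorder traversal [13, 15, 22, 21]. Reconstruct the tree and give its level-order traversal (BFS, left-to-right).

Inorder:  [13, 15, 21, 22]
Preorder: [13, 15, 22, 21]
Algorithm: preorder visits root first, so consume preorder in order;
for each root, split the current inorder slice at that value into
left-subtree inorder and right-subtree inorder, then recurse.
Recursive splits:
  root=13; inorder splits into left=[], right=[15, 21, 22]
  root=15; inorder splits into left=[], right=[21, 22]
  root=22; inorder splits into left=[21], right=[]
  root=21; inorder splits into left=[], right=[]
Reconstructed level-order: [13, 15, 22, 21]


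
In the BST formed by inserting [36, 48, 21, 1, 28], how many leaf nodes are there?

Tree built from: [36, 48, 21, 1, 28]
Tree (level-order array): [36, 21, 48, 1, 28]
Rule: A leaf has 0 children.
Per-node child counts:
  node 36: 2 child(ren)
  node 21: 2 child(ren)
  node 1: 0 child(ren)
  node 28: 0 child(ren)
  node 48: 0 child(ren)
Matching nodes: [1, 28, 48]
Count of leaf nodes: 3


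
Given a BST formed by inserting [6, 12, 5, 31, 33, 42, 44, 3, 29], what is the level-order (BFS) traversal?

Tree insertion order: [6, 12, 5, 31, 33, 42, 44, 3, 29]
Tree (level-order array): [6, 5, 12, 3, None, None, 31, None, None, 29, 33, None, None, None, 42, None, 44]
BFS from the root, enqueuing left then right child of each popped node:
  queue [6] -> pop 6, enqueue [5, 12], visited so far: [6]
  queue [5, 12] -> pop 5, enqueue [3], visited so far: [6, 5]
  queue [12, 3] -> pop 12, enqueue [31], visited so far: [6, 5, 12]
  queue [3, 31] -> pop 3, enqueue [none], visited so far: [6, 5, 12, 3]
  queue [31] -> pop 31, enqueue [29, 33], visited so far: [6, 5, 12, 3, 31]
  queue [29, 33] -> pop 29, enqueue [none], visited so far: [6, 5, 12, 3, 31, 29]
  queue [33] -> pop 33, enqueue [42], visited so far: [6, 5, 12, 3, 31, 29, 33]
  queue [42] -> pop 42, enqueue [44], visited so far: [6, 5, 12, 3, 31, 29, 33, 42]
  queue [44] -> pop 44, enqueue [none], visited so far: [6, 5, 12, 3, 31, 29, 33, 42, 44]
Result: [6, 5, 12, 3, 31, 29, 33, 42, 44]


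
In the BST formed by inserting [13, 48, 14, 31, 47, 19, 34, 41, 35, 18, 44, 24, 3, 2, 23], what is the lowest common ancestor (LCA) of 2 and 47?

Tree insertion order: [13, 48, 14, 31, 47, 19, 34, 41, 35, 18, 44, 24, 3, 2, 23]
Tree (level-order array): [13, 3, 48, 2, None, 14, None, None, None, None, 31, 19, 47, 18, 24, 34, None, None, None, 23, None, None, 41, None, None, 35, 44]
In a BST, the LCA of p=2, q=47 is the first node v on the
root-to-leaf path with p <= v <= q (go left if both < v, right if both > v).
Walk from root:
  at 13: 2 <= 13 <= 47, this is the LCA
LCA = 13


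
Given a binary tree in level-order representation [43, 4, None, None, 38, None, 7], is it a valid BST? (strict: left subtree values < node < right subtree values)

Level-order array: [43, 4, None, None, 38, None, 7]
Validate using subtree bounds (lo, hi): at each node, require lo < value < hi,
then recurse left with hi=value and right with lo=value.
Preorder trace (stopping at first violation):
  at node 43 with bounds (-inf, +inf): OK
  at node 4 with bounds (-inf, 43): OK
  at node 38 with bounds (4, 43): OK
  at node 7 with bounds (38, 43): VIOLATION
Node 7 violates its bound: not (38 < 7 < 43).
Result: Not a valid BST


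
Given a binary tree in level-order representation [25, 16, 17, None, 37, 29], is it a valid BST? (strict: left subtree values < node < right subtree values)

Level-order array: [25, 16, 17, None, 37, 29]
Validate using subtree bounds (lo, hi): at each node, require lo < value < hi,
then recurse left with hi=value and right with lo=value.
Preorder trace (stopping at first violation):
  at node 25 with bounds (-inf, +inf): OK
  at node 16 with bounds (-inf, 25): OK
  at node 37 with bounds (16, 25): VIOLATION
Node 37 violates its bound: not (16 < 37 < 25).
Result: Not a valid BST


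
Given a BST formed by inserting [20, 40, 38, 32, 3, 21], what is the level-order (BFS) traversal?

Tree insertion order: [20, 40, 38, 32, 3, 21]
Tree (level-order array): [20, 3, 40, None, None, 38, None, 32, None, 21]
BFS from the root, enqueuing left then right child of each popped node:
  queue [20] -> pop 20, enqueue [3, 40], visited so far: [20]
  queue [3, 40] -> pop 3, enqueue [none], visited so far: [20, 3]
  queue [40] -> pop 40, enqueue [38], visited so far: [20, 3, 40]
  queue [38] -> pop 38, enqueue [32], visited so far: [20, 3, 40, 38]
  queue [32] -> pop 32, enqueue [21], visited so far: [20, 3, 40, 38, 32]
  queue [21] -> pop 21, enqueue [none], visited so far: [20, 3, 40, 38, 32, 21]
Result: [20, 3, 40, 38, 32, 21]


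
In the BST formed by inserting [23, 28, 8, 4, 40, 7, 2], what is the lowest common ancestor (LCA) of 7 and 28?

Tree insertion order: [23, 28, 8, 4, 40, 7, 2]
Tree (level-order array): [23, 8, 28, 4, None, None, 40, 2, 7]
In a BST, the LCA of p=7, q=28 is the first node v on the
root-to-leaf path with p <= v <= q (go left if both < v, right if both > v).
Walk from root:
  at 23: 7 <= 23 <= 28, this is the LCA
LCA = 23


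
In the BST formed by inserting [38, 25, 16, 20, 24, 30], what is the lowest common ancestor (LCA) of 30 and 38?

Tree insertion order: [38, 25, 16, 20, 24, 30]
Tree (level-order array): [38, 25, None, 16, 30, None, 20, None, None, None, 24]
In a BST, the LCA of p=30, q=38 is the first node v on the
root-to-leaf path with p <= v <= q (go left if both < v, right if both > v).
Walk from root:
  at 38: 30 <= 38 <= 38, this is the LCA
LCA = 38


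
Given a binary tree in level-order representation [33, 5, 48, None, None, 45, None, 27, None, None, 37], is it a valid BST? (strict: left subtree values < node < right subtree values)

Level-order array: [33, 5, 48, None, None, 45, None, 27, None, None, 37]
Validate using subtree bounds (lo, hi): at each node, require lo < value < hi,
then recurse left with hi=value and right with lo=value.
Preorder trace (stopping at first violation):
  at node 33 with bounds (-inf, +inf): OK
  at node 5 with bounds (-inf, 33): OK
  at node 48 with bounds (33, +inf): OK
  at node 45 with bounds (33, 48): OK
  at node 27 with bounds (33, 45): VIOLATION
Node 27 violates its bound: not (33 < 27 < 45).
Result: Not a valid BST


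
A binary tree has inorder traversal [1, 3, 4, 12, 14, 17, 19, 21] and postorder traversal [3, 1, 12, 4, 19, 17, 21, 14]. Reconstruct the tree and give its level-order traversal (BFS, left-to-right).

Inorder:   [1, 3, 4, 12, 14, 17, 19, 21]
Postorder: [3, 1, 12, 4, 19, 17, 21, 14]
Algorithm: postorder visits root last, so walk postorder right-to-left;
each value is the root of the current inorder slice — split it at that
value, recurse on the right subtree first, then the left.
Recursive splits:
  root=14; inorder splits into left=[1, 3, 4, 12], right=[17, 19, 21]
  root=21; inorder splits into left=[17, 19], right=[]
  root=17; inorder splits into left=[], right=[19]
  root=19; inorder splits into left=[], right=[]
  root=4; inorder splits into left=[1, 3], right=[12]
  root=12; inorder splits into left=[], right=[]
  root=1; inorder splits into left=[], right=[3]
  root=3; inorder splits into left=[], right=[]
Reconstructed level-order: [14, 4, 21, 1, 12, 17, 3, 19]


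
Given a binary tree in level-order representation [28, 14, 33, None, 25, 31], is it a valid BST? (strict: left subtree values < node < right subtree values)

Level-order array: [28, 14, 33, None, 25, 31]
Validate using subtree bounds (lo, hi): at each node, require lo < value < hi,
then recurse left with hi=value and right with lo=value.
Preorder trace (stopping at first violation):
  at node 28 with bounds (-inf, +inf): OK
  at node 14 with bounds (-inf, 28): OK
  at node 25 with bounds (14, 28): OK
  at node 33 with bounds (28, +inf): OK
  at node 31 with bounds (28, 33): OK
No violation found at any node.
Result: Valid BST


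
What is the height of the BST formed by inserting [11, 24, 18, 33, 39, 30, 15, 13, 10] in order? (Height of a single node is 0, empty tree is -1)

Insertion order: [11, 24, 18, 33, 39, 30, 15, 13, 10]
Tree (level-order array): [11, 10, 24, None, None, 18, 33, 15, None, 30, 39, 13]
Compute height bottom-up (empty subtree = -1):
  height(10) = 1 + max(-1, -1) = 0
  height(13) = 1 + max(-1, -1) = 0
  height(15) = 1 + max(0, -1) = 1
  height(18) = 1 + max(1, -1) = 2
  height(30) = 1 + max(-1, -1) = 0
  height(39) = 1 + max(-1, -1) = 0
  height(33) = 1 + max(0, 0) = 1
  height(24) = 1 + max(2, 1) = 3
  height(11) = 1 + max(0, 3) = 4
Height = 4


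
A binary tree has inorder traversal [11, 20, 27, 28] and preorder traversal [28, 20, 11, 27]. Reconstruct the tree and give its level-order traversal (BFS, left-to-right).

Inorder:  [11, 20, 27, 28]
Preorder: [28, 20, 11, 27]
Algorithm: preorder visits root first, so consume preorder in order;
for each root, split the current inorder slice at that value into
left-subtree inorder and right-subtree inorder, then recurse.
Recursive splits:
  root=28; inorder splits into left=[11, 20, 27], right=[]
  root=20; inorder splits into left=[11], right=[27]
  root=11; inorder splits into left=[], right=[]
  root=27; inorder splits into left=[], right=[]
Reconstructed level-order: [28, 20, 11, 27]


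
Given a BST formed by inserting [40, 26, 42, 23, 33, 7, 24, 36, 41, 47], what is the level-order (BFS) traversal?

Tree insertion order: [40, 26, 42, 23, 33, 7, 24, 36, 41, 47]
Tree (level-order array): [40, 26, 42, 23, 33, 41, 47, 7, 24, None, 36]
BFS from the root, enqueuing left then right child of each popped node:
  queue [40] -> pop 40, enqueue [26, 42], visited so far: [40]
  queue [26, 42] -> pop 26, enqueue [23, 33], visited so far: [40, 26]
  queue [42, 23, 33] -> pop 42, enqueue [41, 47], visited so far: [40, 26, 42]
  queue [23, 33, 41, 47] -> pop 23, enqueue [7, 24], visited so far: [40, 26, 42, 23]
  queue [33, 41, 47, 7, 24] -> pop 33, enqueue [36], visited so far: [40, 26, 42, 23, 33]
  queue [41, 47, 7, 24, 36] -> pop 41, enqueue [none], visited so far: [40, 26, 42, 23, 33, 41]
  queue [47, 7, 24, 36] -> pop 47, enqueue [none], visited so far: [40, 26, 42, 23, 33, 41, 47]
  queue [7, 24, 36] -> pop 7, enqueue [none], visited so far: [40, 26, 42, 23, 33, 41, 47, 7]
  queue [24, 36] -> pop 24, enqueue [none], visited so far: [40, 26, 42, 23, 33, 41, 47, 7, 24]
  queue [36] -> pop 36, enqueue [none], visited so far: [40, 26, 42, 23, 33, 41, 47, 7, 24, 36]
Result: [40, 26, 42, 23, 33, 41, 47, 7, 24, 36]


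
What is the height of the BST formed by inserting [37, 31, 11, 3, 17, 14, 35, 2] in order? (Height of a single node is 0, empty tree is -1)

Insertion order: [37, 31, 11, 3, 17, 14, 35, 2]
Tree (level-order array): [37, 31, None, 11, 35, 3, 17, None, None, 2, None, 14]
Compute height bottom-up (empty subtree = -1):
  height(2) = 1 + max(-1, -1) = 0
  height(3) = 1 + max(0, -1) = 1
  height(14) = 1 + max(-1, -1) = 0
  height(17) = 1 + max(0, -1) = 1
  height(11) = 1 + max(1, 1) = 2
  height(35) = 1 + max(-1, -1) = 0
  height(31) = 1 + max(2, 0) = 3
  height(37) = 1 + max(3, -1) = 4
Height = 4


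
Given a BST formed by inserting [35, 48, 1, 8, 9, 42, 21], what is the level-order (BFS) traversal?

Tree insertion order: [35, 48, 1, 8, 9, 42, 21]
Tree (level-order array): [35, 1, 48, None, 8, 42, None, None, 9, None, None, None, 21]
BFS from the root, enqueuing left then right child of each popped node:
  queue [35] -> pop 35, enqueue [1, 48], visited so far: [35]
  queue [1, 48] -> pop 1, enqueue [8], visited so far: [35, 1]
  queue [48, 8] -> pop 48, enqueue [42], visited so far: [35, 1, 48]
  queue [8, 42] -> pop 8, enqueue [9], visited so far: [35, 1, 48, 8]
  queue [42, 9] -> pop 42, enqueue [none], visited so far: [35, 1, 48, 8, 42]
  queue [9] -> pop 9, enqueue [21], visited so far: [35, 1, 48, 8, 42, 9]
  queue [21] -> pop 21, enqueue [none], visited so far: [35, 1, 48, 8, 42, 9, 21]
Result: [35, 1, 48, 8, 42, 9, 21]


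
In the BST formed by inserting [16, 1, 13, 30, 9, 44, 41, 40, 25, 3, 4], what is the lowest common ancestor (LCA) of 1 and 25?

Tree insertion order: [16, 1, 13, 30, 9, 44, 41, 40, 25, 3, 4]
Tree (level-order array): [16, 1, 30, None, 13, 25, 44, 9, None, None, None, 41, None, 3, None, 40, None, None, 4]
In a BST, the LCA of p=1, q=25 is the first node v on the
root-to-leaf path with p <= v <= q (go left if both < v, right if both > v).
Walk from root:
  at 16: 1 <= 16 <= 25, this is the LCA
LCA = 16


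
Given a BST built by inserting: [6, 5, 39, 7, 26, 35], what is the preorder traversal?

Tree insertion order: [6, 5, 39, 7, 26, 35]
Tree (level-order array): [6, 5, 39, None, None, 7, None, None, 26, None, 35]
Preorder traversal: [6, 5, 39, 7, 26, 35]


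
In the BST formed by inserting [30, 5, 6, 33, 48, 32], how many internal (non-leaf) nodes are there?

Tree built from: [30, 5, 6, 33, 48, 32]
Tree (level-order array): [30, 5, 33, None, 6, 32, 48]
Rule: An internal node has at least one child.
Per-node child counts:
  node 30: 2 child(ren)
  node 5: 1 child(ren)
  node 6: 0 child(ren)
  node 33: 2 child(ren)
  node 32: 0 child(ren)
  node 48: 0 child(ren)
Matching nodes: [30, 5, 33]
Count of internal (non-leaf) nodes: 3


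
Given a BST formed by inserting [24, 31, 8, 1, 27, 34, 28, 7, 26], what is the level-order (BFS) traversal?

Tree insertion order: [24, 31, 8, 1, 27, 34, 28, 7, 26]
Tree (level-order array): [24, 8, 31, 1, None, 27, 34, None, 7, 26, 28]
BFS from the root, enqueuing left then right child of each popped node:
  queue [24] -> pop 24, enqueue [8, 31], visited so far: [24]
  queue [8, 31] -> pop 8, enqueue [1], visited so far: [24, 8]
  queue [31, 1] -> pop 31, enqueue [27, 34], visited so far: [24, 8, 31]
  queue [1, 27, 34] -> pop 1, enqueue [7], visited so far: [24, 8, 31, 1]
  queue [27, 34, 7] -> pop 27, enqueue [26, 28], visited so far: [24, 8, 31, 1, 27]
  queue [34, 7, 26, 28] -> pop 34, enqueue [none], visited so far: [24, 8, 31, 1, 27, 34]
  queue [7, 26, 28] -> pop 7, enqueue [none], visited so far: [24, 8, 31, 1, 27, 34, 7]
  queue [26, 28] -> pop 26, enqueue [none], visited so far: [24, 8, 31, 1, 27, 34, 7, 26]
  queue [28] -> pop 28, enqueue [none], visited so far: [24, 8, 31, 1, 27, 34, 7, 26, 28]
Result: [24, 8, 31, 1, 27, 34, 7, 26, 28]


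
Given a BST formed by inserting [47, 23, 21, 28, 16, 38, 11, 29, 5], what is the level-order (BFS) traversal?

Tree insertion order: [47, 23, 21, 28, 16, 38, 11, 29, 5]
Tree (level-order array): [47, 23, None, 21, 28, 16, None, None, 38, 11, None, 29, None, 5]
BFS from the root, enqueuing left then right child of each popped node:
  queue [47] -> pop 47, enqueue [23], visited so far: [47]
  queue [23] -> pop 23, enqueue [21, 28], visited so far: [47, 23]
  queue [21, 28] -> pop 21, enqueue [16], visited so far: [47, 23, 21]
  queue [28, 16] -> pop 28, enqueue [38], visited so far: [47, 23, 21, 28]
  queue [16, 38] -> pop 16, enqueue [11], visited so far: [47, 23, 21, 28, 16]
  queue [38, 11] -> pop 38, enqueue [29], visited so far: [47, 23, 21, 28, 16, 38]
  queue [11, 29] -> pop 11, enqueue [5], visited so far: [47, 23, 21, 28, 16, 38, 11]
  queue [29, 5] -> pop 29, enqueue [none], visited so far: [47, 23, 21, 28, 16, 38, 11, 29]
  queue [5] -> pop 5, enqueue [none], visited so far: [47, 23, 21, 28, 16, 38, 11, 29, 5]
Result: [47, 23, 21, 28, 16, 38, 11, 29, 5]


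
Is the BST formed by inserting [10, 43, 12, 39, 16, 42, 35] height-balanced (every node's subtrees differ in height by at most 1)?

Tree (level-order array): [10, None, 43, 12, None, None, 39, 16, 42, None, 35]
Definition: a tree is height-balanced if, at every node, |h(left) - h(right)| <= 1 (empty subtree has height -1).
Bottom-up per-node check:
  node 35: h_left=-1, h_right=-1, diff=0 [OK], height=0
  node 16: h_left=-1, h_right=0, diff=1 [OK], height=1
  node 42: h_left=-1, h_right=-1, diff=0 [OK], height=0
  node 39: h_left=1, h_right=0, diff=1 [OK], height=2
  node 12: h_left=-1, h_right=2, diff=3 [FAIL (|-1-2|=3 > 1)], height=3
  node 43: h_left=3, h_right=-1, diff=4 [FAIL (|3--1|=4 > 1)], height=4
  node 10: h_left=-1, h_right=4, diff=5 [FAIL (|-1-4|=5 > 1)], height=5
Node 12 violates the condition: |-1 - 2| = 3 > 1.
Result: Not balanced


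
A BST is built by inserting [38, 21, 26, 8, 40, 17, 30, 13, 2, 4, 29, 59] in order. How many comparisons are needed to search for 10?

Search path for 10: 38 -> 21 -> 8 -> 17 -> 13
Found: False
Comparisons: 5


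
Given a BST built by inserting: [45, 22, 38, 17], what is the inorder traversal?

Tree insertion order: [45, 22, 38, 17]
Tree (level-order array): [45, 22, None, 17, 38]
Inorder traversal: [17, 22, 38, 45]


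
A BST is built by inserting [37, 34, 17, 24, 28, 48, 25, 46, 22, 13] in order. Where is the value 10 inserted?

Starting tree (level order): [37, 34, 48, 17, None, 46, None, 13, 24, None, None, None, None, 22, 28, None, None, 25]
Insertion path: 37 -> 34 -> 17 -> 13
Result: insert 10 as left child of 13
Final tree (level order): [37, 34, 48, 17, None, 46, None, 13, 24, None, None, 10, None, 22, 28, None, None, None, None, 25]


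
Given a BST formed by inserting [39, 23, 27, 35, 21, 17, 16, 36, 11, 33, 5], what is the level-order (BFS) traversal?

Tree insertion order: [39, 23, 27, 35, 21, 17, 16, 36, 11, 33, 5]
Tree (level-order array): [39, 23, None, 21, 27, 17, None, None, 35, 16, None, 33, 36, 11, None, None, None, None, None, 5]
BFS from the root, enqueuing left then right child of each popped node:
  queue [39] -> pop 39, enqueue [23], visited so far: [39]
  queue [23] -> pop 23, enqueue [21, 27], visited so far: [39, 23]
  queue [21, 27] -> pop 21, enqueue [17], visited so far: [39, 23, 21]
  queue [27, 17] -> pop 27, enqueue [35], visited so far: [39, 23, 21, 27]
  queue [17, 35] -> pop 17, enqueue [16], visited so far: [39, 23, 21, 27, 17]
  queue [35, 16] -> pop 35, enqueue [33, 36], visited so far: [39, 23, 21, 27, 17, 35]
  queue [16, 33, 36] -> pop 16, enqueue [11], visited so far: [39, 23, 21, 27, 17, 35, 16]
  queue [33, 36, 11] -> pop 33, enqueue [none], visited so far: [39, 23, 21, 27, 17, 35, 16, 33]
  queue [36, 11] -> pop 36, enqueue [none], visited so far: [39, 23, 21, 27, 17, 35, 16, 33, 36]
  queue [11] -> pop 11, enqueue [5], visited so far: [39, 23, 21, 27, 17, 35, 16, 33, 36, 11]
  queue [5] -> pop 5, enqueue [none], visited so far: [39, 23, 21, 27, 17, 35, 16, 33, 36, 11, 5]
Result: [39, 23, 21, 27, 17, 35, 16, 33, 36, 11, 5]


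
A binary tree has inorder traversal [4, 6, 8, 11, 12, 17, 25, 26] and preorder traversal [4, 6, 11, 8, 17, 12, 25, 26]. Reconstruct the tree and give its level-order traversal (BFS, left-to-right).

Inorder:  [4, 6, 8, 11, 12, 17, 25, 26]
Preorder: [4, 6, 11, 8, 17, 12, 25, 26]
Algorithm: preorder visits root first, so consume preorder in order;
for each root, split the current inorder slice at that value into
left-subtree inorder and right-subtree inorder, then recurse.
Recursive splits:
  root=4; inorder splits into left=[], right=[6, 8, 11, 12, 17, 25, 26]
  root=6; inorder splits into left=[], right=[8, 11, 12, 17, 25, 26]
  root=11; inorder splits into left=[8], right=[12, 17, 25, 26]
  root=8; inorder splits into left=[], right=[]
  root=17; inorder splits into left=[12], right=[25, 26]
  root=12; inorder splits into left=[], right=[]
  root=25; inorder splits into left=[], right=[26]
  root=26; inorder splits into left=[], right=[]
Reconstructed level-order: [4, 6, 11, 8, 17, 12, 25, 26]


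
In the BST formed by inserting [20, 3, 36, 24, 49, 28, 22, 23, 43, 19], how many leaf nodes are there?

Tree built from: [20, 3, 36, 24, 49, 28, 22, 23, 43, 19]
Tree (level-order array): [20, 3, 36, None, 19, 24, 49, None, None, 22, 28, 43, None, None, 23]
Rule: A leaf has 0 children.
Per-node child counts:
  node 20: 2 child(ren)
  node 3: 1 child(ren)
  node 19: 0 child(ren)
  node 36: 2 child(ren)
  node 24: 2 child(ren)
  node 22: 1 child(ren)
  node 23: 0 child(ren)
  node 28: 0 child(ren)
  node 49: 1 child(ren)
  node 43: 0 child(ren)
Matching nodes: [19, 23, 28, 43]
Count of leaf nodes: 4


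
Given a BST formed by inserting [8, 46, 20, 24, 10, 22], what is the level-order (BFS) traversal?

Tree insertion order: [8, 46, 20, 24, 10, 22]
Tree (level-order array): [8, None, 46, 20, None, 10, 24, None, None, 22]
BFS from the root, enqueuing left then right child of each popped node:
  queue [8] -> pop 8, enqueue [46], visited so far: [8]
  queue [46] -> pop 46, enqueue [20], visited so far: [8, 46]
  queue [20] -> pop 20, enqueue [10, 24], visited so far: [8, 46, 20]
  queue [10, 24] -> pop 10, enqueue [none], visited so far: [8, 46, 20, 10]
  queue [24] -> pop 24, enqueue [22], visited so far: [8, 46, 20, 10, 24]
  queue [22] -> pop 22, enqueue [none], visited so far: [8, 46, 20, 10, 24, 22]
Result: [8, 46, 20, 10, 24, 22]


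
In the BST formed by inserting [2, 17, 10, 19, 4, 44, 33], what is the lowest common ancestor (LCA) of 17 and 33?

Tree insertion order: [2, 17, 10, 19, 4, 44, 33]
Tree (level-order array): [2, None, 17, 10, 19, 4, None, None, 44, None, None, 33]
In a BST, the LCA of p=17, q=33 is the first node v on the
root-to-leaf path with p <= v <= q (go left if both < v, right if both > v).
Walk from root:
  at 2: both 17 and 33 > 2, go right
  at 17: 17 <= 17 <= 33, this is the LCA
LCA = 17


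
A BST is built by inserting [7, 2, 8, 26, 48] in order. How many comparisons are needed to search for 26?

Search path for 26: 7 -> 8 -> 26
Found: True
Comparisons: 3


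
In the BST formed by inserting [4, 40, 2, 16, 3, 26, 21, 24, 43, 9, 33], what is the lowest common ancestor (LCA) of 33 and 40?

Tree insertion order: [4, 40, 2, 16, 3, 26, 21, 24, 43, 9, 33]
Tree (level-order array): [4, 2, 40, None, 3, 16, 43, None, None, 9, 26, None, None, None, None, 21, 33, None, 24]
In a BST, the LCA of p=33, q=40 is the first node v on the
root-to-leaf path with p <= v <= q (go left if both < v, right if both > v).
Walk from root:
  at 4: both 33 and 40 > 4, go right
  at 40: 33 <= 40 <= 40, this is the LCA
LCA = 40
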